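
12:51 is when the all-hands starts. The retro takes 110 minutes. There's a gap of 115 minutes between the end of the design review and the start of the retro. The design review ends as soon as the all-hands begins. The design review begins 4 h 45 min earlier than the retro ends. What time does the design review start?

11:51

The design review ends at 12:51.
The retro starts at 12:51 + 115 min = 14:46.
The retro ends at 14:46 + 110 min = 16:36.
The design review starts at 16:36 − 285 min = 11:51.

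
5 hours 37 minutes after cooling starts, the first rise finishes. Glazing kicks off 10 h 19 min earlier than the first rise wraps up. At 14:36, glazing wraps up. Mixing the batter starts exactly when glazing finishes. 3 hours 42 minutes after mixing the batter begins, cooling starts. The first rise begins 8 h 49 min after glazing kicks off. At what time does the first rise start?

Mixing the batter starts at 14:36.
Cooling starts at 14:36 + 222 min = 18:18.
The first rise ends at 18:18 + 337 min = 23:55.
Glazing starts at 23:55 − 619 min = 13:36.
The first rise starts at 13:36 + 529 min = 22:25.

22:25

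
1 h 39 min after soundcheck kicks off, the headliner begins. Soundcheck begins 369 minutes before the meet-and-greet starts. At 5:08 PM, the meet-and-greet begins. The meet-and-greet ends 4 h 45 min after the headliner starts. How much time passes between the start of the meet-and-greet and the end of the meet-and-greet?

15 minutes

Soundcheck starts at 5:08 PM − 369 min = 10:59 AM.
The headliner starts at 10:59 AM + 99 min = 12:38 PM.
The meet-and-greet ends at 12:38 PM + 285 min = 5:23 PM.
From 5:08 PM to 5:23 PM is 15 minutes.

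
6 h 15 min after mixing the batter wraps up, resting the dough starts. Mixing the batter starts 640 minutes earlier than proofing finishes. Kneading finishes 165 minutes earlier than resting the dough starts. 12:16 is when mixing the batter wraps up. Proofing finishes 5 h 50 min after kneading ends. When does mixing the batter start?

10:56

Resting the dough starts at 12:16 + 375 min = 18:31.
Kneading ends at 18:31 − 165 min = 15:46.
Proofing ends at 15:46 + 350 min = 21:36.
Mixing the batter starts at 21:36 − 640 min = 10:56.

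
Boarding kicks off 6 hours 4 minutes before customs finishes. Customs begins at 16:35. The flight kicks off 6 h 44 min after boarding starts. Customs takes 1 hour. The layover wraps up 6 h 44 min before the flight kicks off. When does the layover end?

11:31

Customs ends at 16:35 + 60 min = 17:35.
Boarding starts at 17:35 − 364 min = 11:31.
The flight starts at 11:31 + 404 min = 18:15.
The layover ends at 18:15 − 404 min = 11:31.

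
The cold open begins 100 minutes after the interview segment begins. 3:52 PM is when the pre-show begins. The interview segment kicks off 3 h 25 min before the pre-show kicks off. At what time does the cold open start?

The interview segment starts at 3:52 PM − 205 min = 12:27 PM.
The cold open starts at 12:27 PM + 100 min = 2:07 PM.

2:07 PM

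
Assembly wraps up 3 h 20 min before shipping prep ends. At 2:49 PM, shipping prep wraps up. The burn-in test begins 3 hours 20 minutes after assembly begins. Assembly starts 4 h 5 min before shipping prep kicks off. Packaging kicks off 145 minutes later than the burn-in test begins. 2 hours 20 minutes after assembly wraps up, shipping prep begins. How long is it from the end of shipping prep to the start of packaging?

40 minutes

Assembly ends at 2:49 PM − 200 min = 11:29 AM.
Shipping prep starts at 11:29 AM + 140 min = 1:49 PM.
Assembly starts at 1:49 PM − 245 min = 9:44 AM.
The burn-in test starts at 9:44 AM + 200 min = 1:04 PM.
Packaging starts at 1:04 PM + 145 min = 3:29 PM.
From 2:49 PM to 3:29 PM is 40 minutes.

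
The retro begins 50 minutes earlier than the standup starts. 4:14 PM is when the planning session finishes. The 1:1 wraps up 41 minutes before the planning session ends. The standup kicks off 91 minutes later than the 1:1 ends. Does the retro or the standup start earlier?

the retro

The 1:1 ends at 4:14 PM − 41 min = 3:33 PM.
The standup starts at 3:33 PM + 91 min = 5:04 PM.
The retro starts at 5:04 PM − 50 min = 4:14 PM.
The retro starts at 4:14 PM and the standup starts at 5:04 PM, so the retro is first.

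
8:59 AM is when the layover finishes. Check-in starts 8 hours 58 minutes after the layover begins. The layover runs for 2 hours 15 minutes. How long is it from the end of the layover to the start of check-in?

The layover starts at 8:59 AM − 135 min = 6:44 AM.
Check-in starts at 6:44 AM + 538 min = 3:42 PM.
From 8:59 AM to 3:42 PM is 6 hours 43 minutes.

6 hours 43 minutes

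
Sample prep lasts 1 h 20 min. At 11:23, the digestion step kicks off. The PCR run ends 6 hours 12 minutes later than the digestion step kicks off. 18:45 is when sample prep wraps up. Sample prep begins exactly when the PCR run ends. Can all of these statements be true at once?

The PCR run ends at 11:23 + 372 min = 17:35.
So sample prep starts at 17:35.
Sample prep ends at 17:35 + 80 min = 18:55.
But sample prep is also said to end at 18:45 — a 10-minute conflict.

No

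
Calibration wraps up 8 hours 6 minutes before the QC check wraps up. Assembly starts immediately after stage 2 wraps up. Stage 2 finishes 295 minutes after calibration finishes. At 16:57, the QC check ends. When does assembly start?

13:46

Calibration ends at 16:57 − 486 min = 08:51.
Stage 2 ends at 08:51 + 295 min = 13:46.
So assembly starts at 13:46.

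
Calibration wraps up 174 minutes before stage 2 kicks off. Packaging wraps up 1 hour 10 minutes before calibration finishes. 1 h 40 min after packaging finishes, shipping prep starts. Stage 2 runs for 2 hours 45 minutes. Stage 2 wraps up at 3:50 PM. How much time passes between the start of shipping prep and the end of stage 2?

Stage 2 starts at 3:50 PM − 165 min = 1:05 PM.
Calibration ends at 1:05 PM − 174 min = 10:11 AM.
Packaging ends at 10:11 AM − 70 min = 9:01 AM.
Shipping prep starts at 9:01 AM + 100 min = 10:41 AM.
From 10:41 AM to 3:50 PM is 5 hours 9 minutes.

5 hours 9 minutes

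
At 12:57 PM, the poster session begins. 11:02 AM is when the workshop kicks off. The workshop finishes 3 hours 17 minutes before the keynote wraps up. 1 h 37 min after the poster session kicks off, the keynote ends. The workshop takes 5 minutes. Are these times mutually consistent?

No

The keynote ends at 12:57 PM + 97 min = 2:34 PM.
The workshop ends at 2:34 PM − 197 min = 11:17 AM.
The workshop starts at 11:17 AM − 5 min = 11:12 AM.
But the workshop is also said to start at 11:02 AM — a 10-minute conflict.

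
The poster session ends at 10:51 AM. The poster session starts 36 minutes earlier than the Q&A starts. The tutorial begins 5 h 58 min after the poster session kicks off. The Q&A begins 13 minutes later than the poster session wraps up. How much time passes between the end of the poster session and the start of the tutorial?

335 minutes

The Q&A starts at 10:51 AM + 13 min = 11:04 AM.
The poster session starts at 11:04 AM − 36 min = 10:28 AM.
The tutorial starts at 10:28 AM + 358 min = 4:26 PM.
From 10:51 AM to 4:26 PM is 335 minutes.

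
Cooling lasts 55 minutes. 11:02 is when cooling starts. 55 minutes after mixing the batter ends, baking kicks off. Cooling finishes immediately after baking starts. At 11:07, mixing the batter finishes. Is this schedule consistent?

Baking starts at 11:07 + 55 min = 12:02.
So cooling ends at 12:02.
Cooling starts at 12:02 − 55 min = 11:07.
But cooling is also said to start at 11:02 — a 5-minute conflict.

No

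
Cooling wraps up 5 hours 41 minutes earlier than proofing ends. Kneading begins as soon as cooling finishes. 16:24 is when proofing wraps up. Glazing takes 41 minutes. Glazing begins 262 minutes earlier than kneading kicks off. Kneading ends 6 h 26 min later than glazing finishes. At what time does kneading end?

Cooling ends at 16:24 − 341 min = 10:43.
So kneading starts at 10:43.
Glazing starts at 10:43 − 262 min = 06:21.
Glazing ends at 06:21 + 41 min = 07:02.
Kneading ends at 07:02 + 386 min = 13:28.

13:28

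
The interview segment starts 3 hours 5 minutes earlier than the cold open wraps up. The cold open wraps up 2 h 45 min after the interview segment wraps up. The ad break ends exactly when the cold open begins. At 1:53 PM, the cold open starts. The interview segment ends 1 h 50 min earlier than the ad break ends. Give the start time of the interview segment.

11:43 AM

The ad break ends at 1:53 PM.
The interview segment ends at 1:53 PM − 110 min = 12:03 PM.
The cold open ends at 12:03 PM + 165 min = 2:48 PM.
The interview segment starts at 2:48 PM − 185 min = 11:43 AM.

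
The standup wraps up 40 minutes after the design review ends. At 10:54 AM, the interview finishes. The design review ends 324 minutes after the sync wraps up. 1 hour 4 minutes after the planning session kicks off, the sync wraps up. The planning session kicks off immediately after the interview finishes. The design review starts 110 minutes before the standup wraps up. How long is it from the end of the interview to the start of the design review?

The planning session starts at 10:54 AM.
The sync ends at 10:54 AM + 64 min = 11:58 AM.
The design review ends at 11:58 AM + 324 min = 5:22 PM.
The standup ends at 5:22 PM + 40 min = 6:02 PM.
The design review starts at 6:02 PM − 110 min = 4:12 PM.
From 10:54 AM to 4:12 PM is 5 hours 18 minutes.

5 hours 18 minutes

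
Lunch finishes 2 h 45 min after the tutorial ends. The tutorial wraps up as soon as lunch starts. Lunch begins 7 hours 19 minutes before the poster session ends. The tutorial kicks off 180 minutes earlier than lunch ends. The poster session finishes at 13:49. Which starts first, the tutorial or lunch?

the tutorial

Lunch starts at 13:49 − 439 min = 06:30.
So the tutorial ends at 06:30.
Lunch ends at 06:30 + 165 min = 09:15.
The tutorial starts at 09:15 − 180 min = 06:15.
The tutorial starts at 06:15 and lunch starts at 06:30, so the tutorial is first.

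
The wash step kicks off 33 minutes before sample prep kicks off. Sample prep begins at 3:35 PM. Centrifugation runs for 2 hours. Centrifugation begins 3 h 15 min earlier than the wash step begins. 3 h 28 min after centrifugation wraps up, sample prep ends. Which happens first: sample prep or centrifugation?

centrifugation

The wash step starts at 3:35 PM − 33 min = 3:02 PM.
Centrifugation starts at 3:02 PM − 195 min = 11:47 AM.
Sample prep starts at 3:35 PM and centrifugation starts at 11:47 AM, so centrifugation is first.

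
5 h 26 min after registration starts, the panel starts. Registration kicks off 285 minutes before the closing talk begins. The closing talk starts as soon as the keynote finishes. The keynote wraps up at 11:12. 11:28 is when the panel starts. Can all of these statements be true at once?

The closing talk starts at 11:12.
Registration starts at 11:12 − 285 min = 06:27.
The panel starts at 06:27 + 326 min = 11:53.
But the panel is also said to start at 11:28 — a 25-minute conflict.

No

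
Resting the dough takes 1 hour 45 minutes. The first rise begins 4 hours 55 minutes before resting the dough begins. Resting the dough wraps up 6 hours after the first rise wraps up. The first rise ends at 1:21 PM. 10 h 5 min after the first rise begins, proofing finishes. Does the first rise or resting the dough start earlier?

the first rise

Resting the dough ends at 1:21 PM + 360 min = 7:21 PM.
Resting the dough starts at 7:21 PM − 105 min = 5:36 PM.
The first rise starts at 5:36 PM − 295 min = 12:41 PM.
The first rise starts at 12:41 PM and resting the dough starts at 5:36 PM, so the first rise is first.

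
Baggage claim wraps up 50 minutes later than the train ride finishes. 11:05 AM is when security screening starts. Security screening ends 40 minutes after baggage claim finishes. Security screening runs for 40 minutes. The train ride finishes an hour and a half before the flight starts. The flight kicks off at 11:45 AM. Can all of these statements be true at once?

Yes

The train ride ends at 11:45 AM − 90 min = 10:15 AM.
Baggage claim ends at 10:15 AM + 50 min = 11:05 AM.
Security screening ends at 11:05 AM + 40 min = 11:45 AM.
Security screening starts at 11:45 AM − 40 min = 11:05 AM.
That matches the stated 11:05 AM, so the schedule is consistent.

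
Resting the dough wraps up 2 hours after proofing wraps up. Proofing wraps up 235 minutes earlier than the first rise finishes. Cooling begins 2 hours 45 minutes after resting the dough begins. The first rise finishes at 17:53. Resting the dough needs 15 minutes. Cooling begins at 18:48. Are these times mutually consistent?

No

Proofing ends at 17:53 − 235 min = 13:58.
Resting the dough ends at 13:58 + 120 min = 15:58.
Resting the dough starts at 15:58 − 15 min = 15:43.
Cooling starts at 15:43 + 165 min = 18:28.
But cooling is also said to start at 18:48 — a 20-minute conflict.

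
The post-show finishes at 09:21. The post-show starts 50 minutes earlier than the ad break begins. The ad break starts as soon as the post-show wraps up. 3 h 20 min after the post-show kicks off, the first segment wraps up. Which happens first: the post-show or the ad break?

The ad break starts at 09:21.
The post-show starts at 09:21 − 50 min = 08:31.
The post-show starts at 08:31 and the ad break starts at 09:21, so the post-show is first.

the post-show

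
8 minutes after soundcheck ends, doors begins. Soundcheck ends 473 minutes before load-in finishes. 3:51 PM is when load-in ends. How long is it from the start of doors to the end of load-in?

7 hours 45 minutes

Soundcheck ends at 3:51 PM − 473 min = 7:58 AM.
Doors starts at 7:58 AM + 8 min = 8:06 AM.
From 8:06 AM to 3:51 PM is 7 hours 45 minutes.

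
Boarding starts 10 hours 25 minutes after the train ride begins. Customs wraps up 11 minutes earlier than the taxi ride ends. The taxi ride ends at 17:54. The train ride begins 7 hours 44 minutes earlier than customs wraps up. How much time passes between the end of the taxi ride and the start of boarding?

2 h 30 min

Customs ends at 17:54 − 11 min = 17:43.
The train ride starts at 17:43 − 464 min = 09:59.
Boarding starts at 09:59 + 625 min = 20:24.
From 17:54 to 20:24 is 2 h 30 min.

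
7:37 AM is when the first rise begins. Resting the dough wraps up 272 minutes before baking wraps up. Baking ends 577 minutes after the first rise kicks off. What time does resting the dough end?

Baking ends at 7:37 AM + 577 min = 5:14 PM.
Resting the dough ends at 5:14 PM − 272 min = 12:42 PM.

12:42 PM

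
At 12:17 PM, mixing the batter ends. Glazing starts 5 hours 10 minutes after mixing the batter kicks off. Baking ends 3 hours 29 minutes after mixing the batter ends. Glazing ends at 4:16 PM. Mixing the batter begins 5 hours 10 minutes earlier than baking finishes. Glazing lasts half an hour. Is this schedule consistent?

Baking ends at 12:17 PM + 209 min = 3:46 PM.
Mixing the batter starts at 3:46 PM − 310 min = 10:36 AM.
Glazing starts at 10:36 AM + 310 min = 3:46 PM.
Glazing ends at 3:46 PM + 30 min = 4:16 PM.
That matches the stated 4:16 PM, so the schedule is consistent.

Yes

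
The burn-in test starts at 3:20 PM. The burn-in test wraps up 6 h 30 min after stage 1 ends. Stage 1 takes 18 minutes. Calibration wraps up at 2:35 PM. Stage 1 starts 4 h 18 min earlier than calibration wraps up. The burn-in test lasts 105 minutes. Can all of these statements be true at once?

Yes

Stage 1 starts at 2:35 PM − 258 min = 10:17 AM.
Stage 1 ends at 10:17 AM + 18 min = 10:35 AM.
The burn-in test ends at 10:35 AM + 390 min = 5:05 PM.
The burn-in test starts at 5:05 PM − 105 min = 3:20 PM.
That matches the stated 3:20 PM, so the schedule is consistent.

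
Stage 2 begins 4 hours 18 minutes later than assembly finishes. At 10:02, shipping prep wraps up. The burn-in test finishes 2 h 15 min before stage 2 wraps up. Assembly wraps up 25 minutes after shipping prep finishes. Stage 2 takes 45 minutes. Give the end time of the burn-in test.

Assembly ends at 10:02 + 25 min = 10:27.
Stage 2 starts at 10:27 + 258 min = 14:45.
Stage 2 ends at 14:45 + 45 min = 15:30.
The burn-in test ends at 15:30 − 135 min = 13:15.

13:15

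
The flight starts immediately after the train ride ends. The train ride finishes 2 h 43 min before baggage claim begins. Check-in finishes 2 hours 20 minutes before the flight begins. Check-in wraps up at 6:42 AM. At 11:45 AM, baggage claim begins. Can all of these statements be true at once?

Yes

The train ride ends at 11:45 AM − 163 min = 9:02 AM.
So the flight starts at 9:02 AM.
Check-in ends at 9:02 AM − 140 min = 6:42 AM.
That matches the stated 6:42 AM, so the schedule is consistent.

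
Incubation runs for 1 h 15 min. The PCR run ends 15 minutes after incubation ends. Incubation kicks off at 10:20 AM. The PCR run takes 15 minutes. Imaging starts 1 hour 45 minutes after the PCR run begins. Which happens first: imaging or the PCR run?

Incubation ends at 10:20 AM + 75 min = 11:35 AM.
The PCR run ends at 11:35 AM + 15 min = 11:50 AM.
The PCR run starts at 11:50 AM − 15 min = 11:35 AM.
Imaging starts at 11:35 AM + 105 min = 1:20 PM.
Imaging starts at 1:20 PM and the PCR run starts at 11:35 AM, so the PCR run is first.

the PCR run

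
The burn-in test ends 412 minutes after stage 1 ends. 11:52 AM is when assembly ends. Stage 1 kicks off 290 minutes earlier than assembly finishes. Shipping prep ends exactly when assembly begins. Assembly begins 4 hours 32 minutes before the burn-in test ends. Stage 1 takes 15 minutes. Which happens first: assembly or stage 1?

Stage 1 starts at 11:52 AM − 290 min = 7:02 AM.
Stage 1 ends at 7:02 AM + 15 min = 7:17 AM.
The burn-in test ends at 7:17 AM + 412 min = 2:09 PM.
Assembly starts at 2:09 PM − 272 min = 9:37 AM.
Assembly starts at 9:37 AM and stage 1 starts at 7:02 AM, so stage 1 is first.

stage 1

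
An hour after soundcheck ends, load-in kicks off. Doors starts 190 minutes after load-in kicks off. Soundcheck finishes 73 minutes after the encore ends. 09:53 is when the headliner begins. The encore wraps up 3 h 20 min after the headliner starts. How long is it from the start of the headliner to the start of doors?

8 hours 43 minutes

The encore ends at 09:53 + 200 min = 13:13.
Soundcheck ends at 13:13 + 73 min = 14:26.
Load-in starts at 14:26 + 60 min = 15:26.
Doors starts at 15:26 + 190 min = 18:36.
From 09:53 to 18:36 is 8 hours 43 minutes.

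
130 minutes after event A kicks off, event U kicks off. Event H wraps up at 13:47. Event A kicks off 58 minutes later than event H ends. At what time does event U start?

16:55

Event A starts at 13:47 + 58 min = 14:45.
Event U starts at 14:45 + 130 min = 16:55.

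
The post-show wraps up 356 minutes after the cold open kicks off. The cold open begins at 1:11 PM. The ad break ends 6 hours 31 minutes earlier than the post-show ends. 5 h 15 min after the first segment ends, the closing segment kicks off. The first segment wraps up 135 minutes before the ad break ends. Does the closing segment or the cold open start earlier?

The post-show ends at 1:11 PM + 356 min = 7:07 PM.
The ad break ends at 7:07 PM − 391 min = 12:36 PM.
The first segment ends at 12:36 PM − 135 min = 10:21 AM.
The closing segment starts at 10:21 AM + 315 min = 3:36 PM.
The closing segment starts at 3:36 PM and the cold open starts at 1:11 PM, so the cold open is first.

the cold open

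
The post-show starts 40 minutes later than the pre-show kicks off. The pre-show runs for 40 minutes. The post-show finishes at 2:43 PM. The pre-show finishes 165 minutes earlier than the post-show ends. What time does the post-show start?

11:58 AM

The pre-show ends at 2:43 PM − 165 min = 11:58 AM.
The pre-show starts at 11:58 AM − 40 min = 11:18 AM.
The post-show starts at 11:18 AM + 40 min = 11:58 AM.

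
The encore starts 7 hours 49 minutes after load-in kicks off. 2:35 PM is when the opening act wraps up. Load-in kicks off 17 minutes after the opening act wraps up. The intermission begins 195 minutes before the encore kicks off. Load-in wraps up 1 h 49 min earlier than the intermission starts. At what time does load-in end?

Load-in starts at 2:35 PM + 17 min = 2:52 PM.
The encore starts at 2:52 PM + 469 min = 10:41 PM.
The intermission starts at 10:41 PM − 195 min = 7:26 PM.
Load-in ends at 7:26 PM − 109 min = 5:37 PM.

5:37 PM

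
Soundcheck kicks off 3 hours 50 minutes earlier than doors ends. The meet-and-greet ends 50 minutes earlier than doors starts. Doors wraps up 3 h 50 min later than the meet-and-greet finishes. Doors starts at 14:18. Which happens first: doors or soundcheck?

The meet-and-greet ends at 14:18 − 50 min = 13:28.
Doors ends at 13:28 + 230 min = 17:18.
Soundcheck starts at 17:18 − 230 min = 13:28.
Doors starts at 14:18 and soundcheck starts at 13:28, so soundcheck is first.

soundcheck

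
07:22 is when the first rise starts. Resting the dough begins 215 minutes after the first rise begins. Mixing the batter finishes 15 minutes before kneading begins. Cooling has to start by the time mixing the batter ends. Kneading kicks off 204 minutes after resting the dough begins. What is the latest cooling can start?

14:06

Resting the dough starts at 07:22 + 215 min = 10:57.
Kneading starts at 10:57 + 204 min = 14:21.
Mixing the batter ends at 14:21 − 15 min = 14:06.
Cooling is bounded by mixing the batter, so the latest it can start is 14:06.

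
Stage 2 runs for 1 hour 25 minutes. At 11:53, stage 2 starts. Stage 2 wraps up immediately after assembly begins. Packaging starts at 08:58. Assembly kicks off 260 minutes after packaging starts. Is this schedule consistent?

Assembly starts at 08:58 + 260 min = 13:18.
So stage 2 ends at 13:18.
Stage 2 starts at 13:18 − 85 min = 11:53.
That matches the stated 11:53, so the schedule is consistent.

Yes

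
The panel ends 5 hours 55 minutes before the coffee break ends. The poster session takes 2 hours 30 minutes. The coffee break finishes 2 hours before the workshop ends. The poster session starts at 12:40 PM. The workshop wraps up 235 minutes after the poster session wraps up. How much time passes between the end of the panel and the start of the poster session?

90 minutes

The poster session ends at 12:40 PM + 150 min = 3:10 PM.
The workshop ends at 3:10 PM + 235 min = 7:05 PM.
The coffee break ends at 7:05 PM − 120 min = 5:05 PM.
The panel ends at 5:05 PM − 355 min = 11:10 AM.
From 11:10 AM to 12:40 PM is 90 minutes.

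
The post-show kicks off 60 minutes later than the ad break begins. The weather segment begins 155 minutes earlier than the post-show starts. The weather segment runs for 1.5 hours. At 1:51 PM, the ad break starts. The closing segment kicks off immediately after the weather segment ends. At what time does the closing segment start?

The post-show starts at 1:51 PM + 60 min = 2:51 PM.
The weather segment starts at 2:51 PM − 155 min = 12:16 PM.
The weather segment ends at 12:16 PM + 90 min = 1:46 PM.
So the closing segment starts at 1:46 PM.

1:46 PM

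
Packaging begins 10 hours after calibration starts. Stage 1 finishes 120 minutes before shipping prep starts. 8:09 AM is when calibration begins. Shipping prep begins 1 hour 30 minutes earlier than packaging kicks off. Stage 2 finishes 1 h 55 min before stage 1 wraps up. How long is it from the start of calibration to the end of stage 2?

275 minutes

Packaging starts at 8:09 AM + 600 min = 6:09 PM.
Shipping prep starts at 6:09 PM − 90 min = 4:39 PM.
Stage 1 ends at 4:39 PM − 120 min = 2:39 PM.
Stage 2 ends at 2:39 PM − 115 min = 12:44 PM.
From 8:09 AM to 12:44 PM is 275 minutes.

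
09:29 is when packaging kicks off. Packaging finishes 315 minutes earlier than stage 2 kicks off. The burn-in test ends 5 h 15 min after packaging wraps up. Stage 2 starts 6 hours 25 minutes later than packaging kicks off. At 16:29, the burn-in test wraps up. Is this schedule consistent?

No

Stage 2 starts at 09:29 + 385 min = 15:54.
Packaging ends at 15:54 − 315 min = 10:39.
The burn-in test ends at 10:39 + 315 min = 15:54.
But the burn-in test is also said to end at 16:29 — a 35-minute conflict.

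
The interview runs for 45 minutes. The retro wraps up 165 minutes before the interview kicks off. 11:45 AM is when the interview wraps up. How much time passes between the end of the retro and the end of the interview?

3.5 hours

The interview starts at 11:45 AM − 45 min = 11:00 AM.
The retro ends at 11:00 AM − 165 min = 8:15 AM.
From 8:15 AM to 11:45 AM is 3.5 hours.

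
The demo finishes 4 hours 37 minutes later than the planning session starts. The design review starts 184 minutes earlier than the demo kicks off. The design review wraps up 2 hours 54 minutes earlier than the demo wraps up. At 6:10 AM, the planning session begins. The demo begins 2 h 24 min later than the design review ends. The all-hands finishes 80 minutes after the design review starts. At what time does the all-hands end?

8:33 AM

The demo ends at 6:10 AM + 277 min = 10:47 AM.
The design review ends at 10:47 AM − 174 min = 7:53 AM.
The demo starts at 7:53 AM + 144 min = 10:17 AM.
The design review starts at 10:17 AM − 184 min = 7:13 AM.
The all-hands ends at 7:13 AM + 80 min = 8:33 AM.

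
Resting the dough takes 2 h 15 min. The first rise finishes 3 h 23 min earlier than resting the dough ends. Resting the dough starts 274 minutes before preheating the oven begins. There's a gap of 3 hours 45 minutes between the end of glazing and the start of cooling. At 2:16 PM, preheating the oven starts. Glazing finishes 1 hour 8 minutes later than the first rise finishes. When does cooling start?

1:27 PM

Resting the dough starts at 2:16 PM − 274 min = 9:42 AM.
Resting the dough ends at 9:42 AM + 135 min = 11:57 AM.
The first rise ends at 11:57 AM − 203 min = 8:34 AM.
Glazing ends at 8:34 AM + 68 min = 9:42 AM.
Cooling starts at 9:42 AM + 225 min = 1:27 PM.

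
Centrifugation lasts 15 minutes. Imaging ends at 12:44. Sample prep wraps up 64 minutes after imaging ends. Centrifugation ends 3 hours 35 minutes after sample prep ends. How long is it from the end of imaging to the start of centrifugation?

264 minutes

Sample prep ends at 12:44 + 64 min = 13:48.
Centrifugation ends at 13:48 + 215 min = 17:23.
Centrifugation starts at 17:23 − 15 min = 17:08.
From 12:44 to 17:08 is 264 minutes.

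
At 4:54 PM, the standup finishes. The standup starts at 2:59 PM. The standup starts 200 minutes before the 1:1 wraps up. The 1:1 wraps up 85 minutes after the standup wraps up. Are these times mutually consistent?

The 1:1 ends at 4:54 PM + 85 min = 6:19 PM.
The standup starts at 6:19 PM − 200 min = 2:59 PM.
That matches the stated 2:59 PM, so the schedule is consistent.

Yes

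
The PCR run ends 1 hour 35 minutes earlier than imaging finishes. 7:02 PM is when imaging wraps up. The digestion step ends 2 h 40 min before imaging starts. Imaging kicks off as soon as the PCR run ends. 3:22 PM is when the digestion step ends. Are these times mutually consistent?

The PCR run ends at 7:02 PM − 95 min = 5:27 PM.
So imaging starts at 5:27 PM.
The digestion step ends at 5:27 PM − 160 min = 2:47 PM.
But the digestion step is also said to end at 3:22 PM — a 35-minute conflict.

No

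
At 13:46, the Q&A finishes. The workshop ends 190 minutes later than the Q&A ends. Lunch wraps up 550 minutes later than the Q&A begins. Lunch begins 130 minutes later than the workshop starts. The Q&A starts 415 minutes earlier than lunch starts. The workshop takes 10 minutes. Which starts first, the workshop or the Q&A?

The workshop ends at 13:46 + 190 min = 16:56.
The workshop starts at 16:56 − 10 min = 16:46.
Lunch starts at 16:46 + 130 min = 18:56.
The Q&A starts at 18:56 − 415 min = 12:01.
The workshop starts at 16:46 and the Q&A starts at 12:01, so the Q&A is first.

the Q&A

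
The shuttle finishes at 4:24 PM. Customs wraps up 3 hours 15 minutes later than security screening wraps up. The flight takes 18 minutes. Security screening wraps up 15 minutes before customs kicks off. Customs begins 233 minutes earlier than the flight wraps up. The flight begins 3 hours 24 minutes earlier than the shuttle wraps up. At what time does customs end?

12:25 PM

The flight starts at 4:24 PM − 204 min = 1:00 PM.
The flight ends at 1:00 PM + 18 min = 1:18 PM.
Customs starts at 1:18 PM − 233 min = 9:25 AM.
Security screening ends at 9:25 AM − 15 min = 9:10 AM.
Customs ends at 9:10 AM + 195 min = 12:25 PM.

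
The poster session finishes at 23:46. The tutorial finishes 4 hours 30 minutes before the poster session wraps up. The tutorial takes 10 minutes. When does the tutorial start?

The tutorial ends at 23:46 − 270 min = 19:16.
The tutorial starts at 19:16 − 10 min = 19:06.

19:06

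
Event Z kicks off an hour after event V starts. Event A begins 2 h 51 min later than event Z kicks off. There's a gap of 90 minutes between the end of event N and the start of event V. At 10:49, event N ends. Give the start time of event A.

Event V starts at 10:49 + 90 min = 12:19.
Event Z starts at 12:19 + 60 min = 13:19.
Event A starts at 13:19 + 171 min = 16:10.

16:10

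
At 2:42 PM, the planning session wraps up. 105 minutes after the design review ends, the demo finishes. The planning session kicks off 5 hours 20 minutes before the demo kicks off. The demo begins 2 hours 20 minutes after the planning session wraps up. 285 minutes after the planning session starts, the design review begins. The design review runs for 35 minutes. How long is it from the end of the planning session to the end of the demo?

245 minutes

The demo starts at 2:42 PM + 140 min = 5:02 PM.
The planning session starts at 5:02 PM − 320 min = 11:42 AM.
The design review starts at 11:42 AM + 285 min = 4:27 PM.
The design review ends at 4:27 PM + 35 min = 5:02 PM.
The demo ends at 5:02 PM + 105 min = 6:47 PM.
From 2:42 PM to 6:47 PM is 245 minutes.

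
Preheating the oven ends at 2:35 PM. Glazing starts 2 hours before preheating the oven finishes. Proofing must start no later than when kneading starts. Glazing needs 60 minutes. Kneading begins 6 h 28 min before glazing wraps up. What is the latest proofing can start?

Glazing starts at 2:35 PM − 120 min = 12:35 PM.
Glazing ends at 12:35 PM + 60 min = 1:35 PM.
Kneading starts at 1:35 PM − 388 min = 7:07 AM.
Proofing is bounded by kneading, so the latest it can start is 7:07 AM.

7:07 AM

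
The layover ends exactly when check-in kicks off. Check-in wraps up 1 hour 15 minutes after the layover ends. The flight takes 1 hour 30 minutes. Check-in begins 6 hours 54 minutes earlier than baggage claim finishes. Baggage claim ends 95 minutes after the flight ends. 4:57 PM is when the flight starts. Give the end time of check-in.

The flight ends at 4:57 PM + 90 min = 6:27 PM.
Baggage claim ends at 6:27 PM + 95 min = 8:02 PM.
Check-in starts at 8:02 PM − 414 min = 1:08 PM.
So the layover ends at 1:08 PM.
Check-in ends at 1:08 PM + 75 min = 2:23 PM.

2:23 PM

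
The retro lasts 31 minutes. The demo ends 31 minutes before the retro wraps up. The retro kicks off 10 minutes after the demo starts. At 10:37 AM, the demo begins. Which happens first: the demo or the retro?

the demo

The retro starts at 10:37 AM + 10 min = 10:47 AM.
The demo starts at 10:37 AM and the retro starts at 10:47 AM, so the demo is first.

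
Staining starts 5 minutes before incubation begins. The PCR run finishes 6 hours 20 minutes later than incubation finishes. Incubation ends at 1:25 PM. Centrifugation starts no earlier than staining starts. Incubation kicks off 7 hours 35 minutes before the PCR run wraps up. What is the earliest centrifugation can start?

12:05 PM

The PCR run ends at 1:25 PM + 380 min = 7:45 PM.
Incubation starts at 7:45 PM − 455 min = 12:10 PM.
Staining starts at 12:10 PM − 5 min = 12:05 PM.
Centrifugation is bounded by staining, so the earliest it can start is 12:05 PM.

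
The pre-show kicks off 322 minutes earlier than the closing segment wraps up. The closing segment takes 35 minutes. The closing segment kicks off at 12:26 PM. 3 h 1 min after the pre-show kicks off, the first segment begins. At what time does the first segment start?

10:40 AM

The closing segment ends at 12:26 PM + 35 min = 1:01 PM.
The pre-show starts at 1:01 PM − 322 min = 7:39 AM.
The first segment starts at 7:39 AM + 181 min = 10:40 AM.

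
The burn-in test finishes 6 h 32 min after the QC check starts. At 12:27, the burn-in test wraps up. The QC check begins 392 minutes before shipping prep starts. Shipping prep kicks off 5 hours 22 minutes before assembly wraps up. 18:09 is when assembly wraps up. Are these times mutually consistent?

No

Shipping prep starts at 18:09 − 322 min = 12:47.
The QC check starts at 12:47 − 392 min = 06:15.
The burn-in test ends at 06:15 + 392 min = 12:47.
But the burn-in test is also said to end at 12:27 — a 20-minute conflict.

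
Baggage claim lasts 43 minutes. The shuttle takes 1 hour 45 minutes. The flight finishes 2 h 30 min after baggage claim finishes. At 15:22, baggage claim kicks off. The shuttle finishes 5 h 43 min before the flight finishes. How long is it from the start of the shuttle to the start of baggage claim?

255 minutes

Baggage claim ends at 15:22 + 43 min = 16:05.
The flight ends at 16:05 + 150 min = 18:35.
The shuttle ends at 18:35 − 343 min = 12:52.
The shuttle starts at 12:52 − 105 min = 11:07.
From 11:07 to 15:22 is 255 minutes.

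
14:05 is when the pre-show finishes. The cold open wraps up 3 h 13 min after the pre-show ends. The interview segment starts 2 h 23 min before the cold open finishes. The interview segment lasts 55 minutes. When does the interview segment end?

The cold open ends at 14:05 + 193 min = 17:18.
The interview segment starts at 17:18 − 143 min = 14:55.
The interview segment ends at 14:55 + 55 min = 15:50.

15:50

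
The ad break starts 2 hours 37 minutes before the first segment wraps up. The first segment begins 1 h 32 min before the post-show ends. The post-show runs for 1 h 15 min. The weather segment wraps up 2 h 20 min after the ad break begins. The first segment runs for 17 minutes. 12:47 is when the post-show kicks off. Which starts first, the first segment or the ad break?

the ad break

The post-show ends at 12:47 + 75 min = 14:02.
The first segment starts at 14:02 − 92 min = 12:30.
The first segment ends at 12:30 + 17 min = 12:47.
The ad break starts at 12:47 − 157 min = 10:10.
The first segment starts at 12:30 and the ad break starts at 10:10, so the ad break is first.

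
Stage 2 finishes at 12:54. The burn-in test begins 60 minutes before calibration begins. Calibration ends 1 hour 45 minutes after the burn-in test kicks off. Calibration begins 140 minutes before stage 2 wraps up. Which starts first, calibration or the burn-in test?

the burn-in test

Calibration starts at 12:54 − 140 min = 10:34.
The burn-in test starts at 10:34 − 60 min = 09:34.
Calibration starts at 10:34 and the burn-in test starts at 09:34, so the burn-in test is first.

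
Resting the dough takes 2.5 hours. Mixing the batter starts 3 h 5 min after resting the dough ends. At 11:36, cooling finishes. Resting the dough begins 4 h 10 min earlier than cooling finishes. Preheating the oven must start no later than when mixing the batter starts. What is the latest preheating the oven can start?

13:01

Resting the dough starts at 11:36 − 250 min = 07:26.
Resting the dough ends at 07:26 + 150 min = 09:56.
Mixing the batter starts at 09:56 + 185 min = 13:01.
Preheating the oven is bounded by mixing the batter, so the latest it can start is 13:01.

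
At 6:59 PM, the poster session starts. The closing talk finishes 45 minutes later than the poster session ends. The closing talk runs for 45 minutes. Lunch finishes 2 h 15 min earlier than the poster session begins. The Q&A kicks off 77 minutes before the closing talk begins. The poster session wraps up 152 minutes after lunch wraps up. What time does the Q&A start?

5:59 PM

Lunch ends at 6:59 PM − 135 min = 4:44 PM.
The poster session ends at 4:44 PM + 152 min = 7:16 PM.
The closing talk ends at 7:16 PM + 45 min = 8:01 PM.
The closing talk starts at 8:01 PM − 45 min = 7:16 PM.
The Q&A starts at 7:16 PM − 77 min = 5:59 PM.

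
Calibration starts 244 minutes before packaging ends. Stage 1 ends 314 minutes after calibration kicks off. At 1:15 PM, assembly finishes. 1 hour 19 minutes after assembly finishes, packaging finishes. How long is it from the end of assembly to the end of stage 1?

2 hours 29 minutes

Packaging ends at 1:15 PM + 79 min = 2:34 PM.
Calibration starts at 2:34 PM − 244 min = 10:30 AM.
Stage 1 ends at 10:30 AM + 314 min = 3:44 PM.
From 1:15 PM to 3:44 PM is 2 hours 29 minutes.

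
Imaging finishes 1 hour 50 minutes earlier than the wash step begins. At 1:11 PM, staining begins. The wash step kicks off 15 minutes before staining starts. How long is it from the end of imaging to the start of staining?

2 hours 5 minutes

The wash step starts at 1:11 PM − 15 min = 12:56 PM.
Imaging ends at 12:56 PM − 110 min = 11:06 AM.
From 11:06 AM to 1:11 PM is 2 hours 5 minutes.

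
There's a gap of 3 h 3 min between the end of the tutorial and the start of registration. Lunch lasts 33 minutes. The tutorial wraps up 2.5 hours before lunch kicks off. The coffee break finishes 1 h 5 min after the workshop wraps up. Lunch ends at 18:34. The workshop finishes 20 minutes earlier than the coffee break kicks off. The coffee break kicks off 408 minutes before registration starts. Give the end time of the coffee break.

12:31

Lunch starts at 18:34 − 33 min = 18:01.
The tutorial ends at 18:01 − 150 min = 15:31.
Registration starts at 15:31 + 183 min = 18:34.
The coffee break starts at 18:34 − 408 min = 11:46.
The workshop ends at 11:46 − 20 min = 11:26.
The coffee break ends at 11:26 + 65 min = 12:31.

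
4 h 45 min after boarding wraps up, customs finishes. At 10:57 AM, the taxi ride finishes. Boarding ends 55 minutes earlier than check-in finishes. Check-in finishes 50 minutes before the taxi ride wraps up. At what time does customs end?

Check-in ends at 10:57 AM − 50 min = 10:07 AM.
Boarding ends at 10:07 AM − 55 min = 9:12 AM.
Customs ends at 9:12 AM + 285 min = 1:57 PM.

1:57 PM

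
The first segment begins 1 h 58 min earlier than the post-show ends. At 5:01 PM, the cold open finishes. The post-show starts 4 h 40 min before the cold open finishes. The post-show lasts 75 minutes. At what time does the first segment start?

11:38 AM

The post-show starts at 5:01 PM − 280 min = 12:21 PM.
The post-show ends at 12:21 PM + 75 min = 1:36 PM.
The first segment starts at 1:36 PM − 118 min = 11:38 AM.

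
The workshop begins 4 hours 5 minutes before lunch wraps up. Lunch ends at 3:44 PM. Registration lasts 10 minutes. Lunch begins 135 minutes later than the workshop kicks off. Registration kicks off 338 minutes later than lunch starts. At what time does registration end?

7:42 PM

The workshop starts at 3:44 PM − 245 min = 11:39 AM.
Lunch starts at 11:39 AM + 135 min = 1:54 PM.
Registration starts at 1:54 PM + 338 min = 7:32 PM.
Registration ends at 7:32 PM + 10 min = 7:42 PM.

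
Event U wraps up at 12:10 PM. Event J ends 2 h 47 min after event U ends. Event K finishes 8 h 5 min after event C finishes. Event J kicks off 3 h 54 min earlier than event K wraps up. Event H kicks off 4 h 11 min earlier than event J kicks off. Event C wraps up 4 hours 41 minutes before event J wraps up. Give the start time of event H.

10:16 AM

Event J ends at 12:10 PM + 167 min = 2:57 PM.
Event C ends at 2:57 PM − 281 min = 10:16 AM.
Event K ends at 10:16 AM + 485 min = 6:21 PM.
Event J starts at 6:21 PM − 234 min = 2:27 PM.
Event H starts at 2:27 PM − 251 min = 10:16 AM.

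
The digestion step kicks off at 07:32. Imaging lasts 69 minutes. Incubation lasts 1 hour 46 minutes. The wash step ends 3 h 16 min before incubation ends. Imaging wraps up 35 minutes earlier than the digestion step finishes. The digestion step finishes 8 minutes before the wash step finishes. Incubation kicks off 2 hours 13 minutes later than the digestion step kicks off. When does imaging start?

06:23

Incubation starts at 07:32 + 133 min = 09:45.
Incubation ends at 09:45 + 106 min = 11:31.
The wash step ends at 11:31 − 196 min = 08:15.
The digestion step ends at 08:15 − 8 min = 08:07.
Imaging ends at 08:07 − 35 min = 07:32.
Imaging starts at 07:32 − 69 min = 06:23.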